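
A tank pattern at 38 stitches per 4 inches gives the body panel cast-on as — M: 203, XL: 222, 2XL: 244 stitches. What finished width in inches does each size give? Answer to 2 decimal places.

38/4 = 9.5 sts per in.
M: 203 / 9.5 = 21.368 → 21.37 in.
XL: 222 / 9.5 = 23.368 → 23.37 in.
2XL: 244 / 9.5 = 25.684 → 25.68 in.

M 21.37 inches; XL 23.37 inches; 2XL 25.68 inches.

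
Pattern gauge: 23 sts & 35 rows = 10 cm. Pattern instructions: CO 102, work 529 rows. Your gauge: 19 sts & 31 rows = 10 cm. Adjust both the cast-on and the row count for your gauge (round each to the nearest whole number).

Cast on 84 stitches; work 469 rows.

Stitches: 102 × 19/23 = 84.26 → 84.
Rows: 529 × 31/35 = 468.54 → 469.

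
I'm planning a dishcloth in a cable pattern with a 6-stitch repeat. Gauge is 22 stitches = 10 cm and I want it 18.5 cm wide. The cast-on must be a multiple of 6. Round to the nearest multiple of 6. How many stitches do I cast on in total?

22 / 10 = 2.2 sts per cm.
18.5 × 2.2 = 40.70 sts.
Nearest multiple of 6: 42.

Cast on 42 stitches.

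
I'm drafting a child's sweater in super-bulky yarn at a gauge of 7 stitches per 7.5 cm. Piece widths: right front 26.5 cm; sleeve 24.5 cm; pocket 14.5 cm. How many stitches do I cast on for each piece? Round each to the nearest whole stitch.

Rate = 7/7.5 = 0.933 sts per cm.
right front: 26.5 × 0.933 = 24.73 → 25.
sleeve: 24.5 × 0.933 = 22.87 → 23.
pocket: 14.5 × 0.933 = 13.53 → 14.

right front 25; sleeve 23; pocket 14.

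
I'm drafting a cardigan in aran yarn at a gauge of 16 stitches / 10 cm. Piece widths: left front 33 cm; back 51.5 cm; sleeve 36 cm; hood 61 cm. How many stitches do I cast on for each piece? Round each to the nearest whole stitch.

Rate = 16/10 = 1.6 sts per cm.
left front: 33 × 1.6 = 52.80 → 53.
back: 51.5 × 1.6 = 82.40 → 82.
sleeve: 36 × 1.6 = 57.60 → 58.
hood: 61 × 1.6 = 97.60 → 98.

left front 53; back 82; sleeve 58; hood 98.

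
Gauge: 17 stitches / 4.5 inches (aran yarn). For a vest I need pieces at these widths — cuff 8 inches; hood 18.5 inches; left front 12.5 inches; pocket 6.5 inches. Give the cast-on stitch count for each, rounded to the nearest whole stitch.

cuff 30; hood 70; left front 47; pocket 25.

Rate = 17/4.5 = 3.778 sts per in.
cuff: 8 × 3.778 = 30.22 → 30.
hood: 18.5 × 3.778 = 69.89 → 70.
left front: 12.5 × 3.778 = 47.22 → 47.
pocket: 6.5 × 3.778 = 24.56 → 25.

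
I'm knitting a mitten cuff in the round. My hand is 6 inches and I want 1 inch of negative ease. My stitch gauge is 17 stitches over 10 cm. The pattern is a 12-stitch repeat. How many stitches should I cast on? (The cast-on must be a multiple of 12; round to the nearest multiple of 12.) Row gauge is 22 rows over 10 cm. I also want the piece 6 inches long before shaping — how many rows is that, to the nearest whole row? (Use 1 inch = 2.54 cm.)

Finished = 6 − 1 = 5 inches.
5 inches × 2.54 = 12.70 cm.
17/10 = 1.7 sts per cm; 12.70 × 1.7 = 21.59 sts.
Nearest multiple of 12 → 24.
6 inches = 15.24 cm; × 2.2 = 33.53 → 34 rows.

Cast on 24 stitches; work 34 rows.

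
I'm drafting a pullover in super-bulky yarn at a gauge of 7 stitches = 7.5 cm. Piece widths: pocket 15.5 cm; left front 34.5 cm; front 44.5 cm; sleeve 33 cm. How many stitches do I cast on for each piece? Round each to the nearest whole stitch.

pocket 14; left front 32; front 42; sleeve 31.

Rate = 7/7.5 = 0.933 sts per cm.
pocket: 15.5 × 0.933 = 14.47 → 14.
left front: 34.5 × 0.933 = 32.20 → 32.
front: 44.5 × 0.933 = 41.53 → 42.
sleeve: 33 × 0.933 = 30.80 → 31.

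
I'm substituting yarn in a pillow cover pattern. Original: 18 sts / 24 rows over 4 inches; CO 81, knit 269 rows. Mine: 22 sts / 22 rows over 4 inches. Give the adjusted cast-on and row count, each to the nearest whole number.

Cast on 99 stitches; work 247 rows.

Stitches: 81 × 22/18 = 99.00 → 99.
Rows: 269 × 22/24 = 246.58 → 247.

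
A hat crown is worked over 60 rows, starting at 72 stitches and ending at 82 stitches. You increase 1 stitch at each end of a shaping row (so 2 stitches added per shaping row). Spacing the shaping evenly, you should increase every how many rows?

Increase every 12th row.

Stitches to add: |82 − 72| = 10.
Shaping rows needed: 10 / 2 = 5.
60 rows / 5 = every 12 rows.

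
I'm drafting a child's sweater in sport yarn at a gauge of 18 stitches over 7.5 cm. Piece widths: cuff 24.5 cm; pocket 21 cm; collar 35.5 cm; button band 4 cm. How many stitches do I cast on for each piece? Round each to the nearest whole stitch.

cuff 59; pocket 50; collar 85; button band 10.

Rate = 18/7.5 = 2.4 sts per cm.
cuff: 24.5 × 2.4 = 58.80 → 59.
pocket: 21 × 2.4 = 50.40 → 50.
collar: 35.5 × 2.4 = 85.20 → 85.
button band: 4 × 2.4 = 9.60 → 10.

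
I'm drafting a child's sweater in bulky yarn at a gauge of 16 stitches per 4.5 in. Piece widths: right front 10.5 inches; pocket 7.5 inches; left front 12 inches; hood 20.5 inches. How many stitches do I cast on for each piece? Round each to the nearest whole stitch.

right front 37; pocket 27; left front 43; hood 73.

Rate = 16/4.5 = 3.556 sts per in.
right front: 10.5 × 3.556 = 37.33 → 37.
pocket: 7.5 × 3.556 = 26.67 → 27.
left front: 12 × 3.556 = 42.67 → 43.
hood: 20.5 × 3.556 = 72.89 → 73.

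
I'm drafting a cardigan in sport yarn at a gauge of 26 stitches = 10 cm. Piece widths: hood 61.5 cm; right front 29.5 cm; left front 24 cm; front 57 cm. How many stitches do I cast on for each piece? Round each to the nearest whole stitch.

Rate = 26/10 = 2.6 sts per cm.
hood: 61.5 × 2.6 = 159.90 → 160.
right front: 29.5 × 2.6 = 76.70 → 77.
left front: 24 × 2.6 = 62.40 → 62.
front: 57 × 2.6 = 148.20 → 148.

hood 160; right front 77; left front 62; front 148.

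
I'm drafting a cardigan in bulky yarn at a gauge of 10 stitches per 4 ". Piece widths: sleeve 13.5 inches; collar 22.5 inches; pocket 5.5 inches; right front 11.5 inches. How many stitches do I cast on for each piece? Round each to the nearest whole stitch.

sleeve 34; collar 56; pocket 14; right front 29.

Rate = 10/4 = 2.5 sts per in.
sleeve: 13.5 × 2.5 = 33.75 → 34.
collar: 22.5 × 2.5 = 56.25 → 56.
pocket: 5.5 × 2.5 = 13.75 → 14.
right front: 11.5 × 2.5 = 28.75 → 29.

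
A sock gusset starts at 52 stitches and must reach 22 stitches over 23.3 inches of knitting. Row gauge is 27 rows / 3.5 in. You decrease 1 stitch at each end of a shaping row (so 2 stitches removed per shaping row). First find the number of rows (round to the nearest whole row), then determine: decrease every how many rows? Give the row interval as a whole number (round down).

Rows = 23.3 × 7.714 = 179.7 → 180 rows.
Stitches to remove: 30 → 15 shaping rows (at 2 st each).
180 / 15 = 12.00 → every 12 rows.

Decrease every 12th row.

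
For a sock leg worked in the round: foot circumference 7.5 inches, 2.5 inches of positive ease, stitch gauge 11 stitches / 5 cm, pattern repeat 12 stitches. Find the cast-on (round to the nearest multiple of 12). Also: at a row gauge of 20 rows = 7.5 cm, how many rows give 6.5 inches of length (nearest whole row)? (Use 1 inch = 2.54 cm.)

Finished = 7.5 + 2.5 = 10 inches.
10 inches × 2.54 = 25.40 cm.
11/5 = 2.2 sts per cm; 25.40 × 2.2 = 55.88 sts.
Nearest multiple of 12 → 60.
6.5 inches = 16.51 cm; × 2.667 = 44.03 → 44 rows.

Cast on 60 stitches; work 44 rows.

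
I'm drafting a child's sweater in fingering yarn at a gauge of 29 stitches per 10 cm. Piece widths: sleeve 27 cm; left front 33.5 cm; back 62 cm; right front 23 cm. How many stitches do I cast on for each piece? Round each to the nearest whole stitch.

Rate = 29/10 = 2.9 sts per cm.
sleeve: 27 × 2.9 = 78.30 → 78.
left front: 33.5 × 2.9 = 97.15 → 97.
back: 62 × 2.9 = 179.80 → 180.
right front: 23 × 2.9 = 66.70 → 67.

sleeve 78; left front 97; back 180; right front 67.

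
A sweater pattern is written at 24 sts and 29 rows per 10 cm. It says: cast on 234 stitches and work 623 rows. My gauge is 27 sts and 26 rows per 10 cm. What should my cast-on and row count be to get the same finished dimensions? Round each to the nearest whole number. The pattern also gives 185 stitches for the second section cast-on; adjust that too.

Stitches: 234 × 27/24 = 263.25 → 263.
Rows: 623 × 26/29 = 558.55 → 559.
second section cast-on: 185 × 27/24 = 208.12 → 208.

Cast on 263 stitches; work 559 rows; second section cast-on 208 stitches.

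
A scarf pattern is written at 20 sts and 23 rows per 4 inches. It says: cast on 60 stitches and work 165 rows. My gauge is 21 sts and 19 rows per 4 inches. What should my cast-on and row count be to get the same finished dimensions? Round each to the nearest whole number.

Stitches: 60 × 21/20 = 63.00 → 63.
Rows: 165 × 19/23 = 136.30 → 136.

Cast on 63 stitches; work 136 rows.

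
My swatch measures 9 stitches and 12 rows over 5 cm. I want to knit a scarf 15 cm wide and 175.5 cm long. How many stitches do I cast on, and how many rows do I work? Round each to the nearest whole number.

Cast on 27 stitches and work 421 rows.

Stitch gauge = 9/5 = 1.8 sts/cm; 15 × 1.8 = 27.00 → 27 sts.
Row gauge = 12/5 = 2.4 rows/cm; 175.5 × 2.4 = 421.20 → 421 rows.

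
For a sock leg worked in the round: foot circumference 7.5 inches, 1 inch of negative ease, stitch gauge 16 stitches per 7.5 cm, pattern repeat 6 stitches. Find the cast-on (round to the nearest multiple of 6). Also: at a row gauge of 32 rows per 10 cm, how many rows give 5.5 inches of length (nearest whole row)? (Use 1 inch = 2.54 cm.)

Cast on 36 stitches; work 45 rows.

Finished = 7.5 − 1 = 6.5 inches.
6.5 inches × 2.54 = 16.51 cm.
16/7.5 = 2.133 sts per cm; 16.51 × 2.133 = 35.22 sts.
Nearest multiple of 6 → 36.
5.5 inches = 13.97 cm; × 3.2 = 44.70 → 45 rows.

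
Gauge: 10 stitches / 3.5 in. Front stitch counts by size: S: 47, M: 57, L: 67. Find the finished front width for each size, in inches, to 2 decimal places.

10/3.5 = 2.857 sts per in.
S: 47 / 2.857 = 16.450 → 16.45 in.
M: 57 / 2.857 = 19.950 → 19.95 in.
L: 67 / 2.857 = 23.450 → 23.45 in.

S 16.45 inches; M 19.95 inches; L 23.45 inches.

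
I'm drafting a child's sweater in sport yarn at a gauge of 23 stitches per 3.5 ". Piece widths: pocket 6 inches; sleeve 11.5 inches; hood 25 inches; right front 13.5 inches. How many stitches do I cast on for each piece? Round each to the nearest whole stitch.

Rate = 23/3.5 = 6.571 sts per in.
pocket: 6 × 6.571 = 39.43 → 39.
sleeve: 11.5 × 6.571 = 75.57 → 76.
hood: 25 × 6.571 = 164.29 → 164.
right front: 13.5 × 6.571 = 88.71 → 89.

pocket 39; sleeve 76; hood 164; right front 89.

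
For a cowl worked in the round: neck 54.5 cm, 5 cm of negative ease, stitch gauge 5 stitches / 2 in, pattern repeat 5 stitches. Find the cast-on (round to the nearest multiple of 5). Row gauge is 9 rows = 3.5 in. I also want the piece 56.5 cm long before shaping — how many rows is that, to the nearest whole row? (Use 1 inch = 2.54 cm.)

Finished = 54.5 − 5 = 49.5 cm.
49.5 cm × 1/2.54 = 19.49 inches.
5/2 = 2.5 sts per in; 19.49 × 2.5 = 48.72 sts.
Nearest multiple of 5 → 50.
56.5 cm = 22.24 inches; × 2.571 = 57.20 → 57 rows.

Cast on 50 stitches; work 57 rows.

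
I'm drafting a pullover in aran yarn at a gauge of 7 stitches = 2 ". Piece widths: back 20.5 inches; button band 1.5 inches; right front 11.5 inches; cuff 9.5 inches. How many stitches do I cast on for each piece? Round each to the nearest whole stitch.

back 72; button band 5; right front 40; cuff 33.

Rate = 7/2 = 3.5 sts per in.
back: 20.5 × 3.5 = 71.75 → 72.
button band: 1.5 × 3.5 = 5.25 → 5.
right front: 11.5 × 3.5 = 40.25 → 40.
cuff: 9.5 × 3.5 = 33.25 → 33.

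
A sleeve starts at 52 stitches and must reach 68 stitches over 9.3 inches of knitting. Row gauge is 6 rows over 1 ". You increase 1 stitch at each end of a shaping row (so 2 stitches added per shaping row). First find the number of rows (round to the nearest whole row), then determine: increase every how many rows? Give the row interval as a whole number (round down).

Increase every 7th row.

Rows = 9.3 × 6 = 55.8 → 56 rows.
Stitches to add: 16 → 8 shaping rows (at 2 st each).
56 / 8 = 7.00 → every 7 rows.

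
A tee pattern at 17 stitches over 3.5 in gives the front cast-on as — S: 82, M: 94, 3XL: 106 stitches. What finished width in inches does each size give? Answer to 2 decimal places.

17/3.5 = 4.857 sts per in.
S: 82 / 4.857 = 16.882 → 16.88 in.
M: 94 / 4.857 = 19.353 → 19.35 in.
3XL: 106 / 4.857 = 21.824 → 21.82 in.

S 16.88 inches; M 19.35 inches; 3XL 21.82 inches.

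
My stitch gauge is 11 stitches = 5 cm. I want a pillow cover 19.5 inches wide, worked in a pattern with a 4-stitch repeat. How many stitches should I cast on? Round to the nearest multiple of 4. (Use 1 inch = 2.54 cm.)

19.5 in = 19.5 × 2.54 = 49.53 cm.
11 / 5 = 2.2 sts/cm.
49.53 × 2.2 = 108.97 sts.
→ 108.

Cast on 108 stitches.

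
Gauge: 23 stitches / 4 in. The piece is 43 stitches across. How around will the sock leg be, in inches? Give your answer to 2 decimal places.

7.48 inches.

23 stitches / 4 inch = 5.75 stitches per inch.
43 / 5.75 = 7.478 inches.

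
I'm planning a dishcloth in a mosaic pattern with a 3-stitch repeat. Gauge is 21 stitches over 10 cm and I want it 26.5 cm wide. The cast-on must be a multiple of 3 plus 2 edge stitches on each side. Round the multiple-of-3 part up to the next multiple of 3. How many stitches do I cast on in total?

21 / 10 = 2.1 sts per cm.
26.5 × 2.1 = 55.65 sts.
Less 4 edge sts → 51.65 for the repeat.
Next multiple of 3: 54.
Add back 4 edge sts → 58.

58 stitches.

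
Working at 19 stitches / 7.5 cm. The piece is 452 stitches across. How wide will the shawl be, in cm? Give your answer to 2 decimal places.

19 stitches / 7.5 cm = 2.533 stitches per cm.
452 / 2.533 = 178.421 cm.

178.42 cm.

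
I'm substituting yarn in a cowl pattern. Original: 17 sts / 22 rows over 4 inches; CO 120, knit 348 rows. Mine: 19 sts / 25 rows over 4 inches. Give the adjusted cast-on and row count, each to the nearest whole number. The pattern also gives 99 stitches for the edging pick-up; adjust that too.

Stitches: 120 × 19/17 = 134.12 → 134.
Rows: 348 × 25/22 = 395.45 → 395.
edging pick-up: 99 × 19/17 = 110.65 → 111.

Cast on 134 stitches; work 395 rows; edging pick-up 111 stitches.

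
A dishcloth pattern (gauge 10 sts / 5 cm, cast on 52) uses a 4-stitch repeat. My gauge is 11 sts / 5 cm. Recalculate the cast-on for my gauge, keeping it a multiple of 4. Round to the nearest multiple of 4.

Cast on 56 stitches.

52 × 11 / 10 = 57.20.
Nearest multiple of 4: 56.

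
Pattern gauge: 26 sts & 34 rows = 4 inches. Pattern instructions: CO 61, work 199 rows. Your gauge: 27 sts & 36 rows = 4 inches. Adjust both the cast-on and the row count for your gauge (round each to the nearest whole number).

Cast on 63 stitches; work 211 rows.

Stitches: 61 × 27/26 = 63.35 → 63.
Rows: 199 × 36/34 = 210.71 → 211.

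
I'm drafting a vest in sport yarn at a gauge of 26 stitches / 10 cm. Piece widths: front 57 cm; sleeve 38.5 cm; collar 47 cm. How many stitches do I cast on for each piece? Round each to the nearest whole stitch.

front 148; sleeve 100; collar 122.

Rate = 26/10 = 2.6 sts per cm.
front: 57 × 2.6 = 148.20 → 148.
sleeve: 38.5 × 2.6 = 100.10 → 100.
collar: 47 × 2.6 = 122.20 → 122.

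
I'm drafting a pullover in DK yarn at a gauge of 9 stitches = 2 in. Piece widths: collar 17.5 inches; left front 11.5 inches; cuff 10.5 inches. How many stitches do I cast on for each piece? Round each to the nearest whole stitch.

collar 79; left front 52; cuff 47.

Rate = 9/2 = 4.5 sts per in.
collar: 17.5 × 4.5 = 78.75 → 79.
left front: 11.5 × 4.5 = 51.75 → 52.
cuff: 10.5 × 4.5 = 47.25 → 47.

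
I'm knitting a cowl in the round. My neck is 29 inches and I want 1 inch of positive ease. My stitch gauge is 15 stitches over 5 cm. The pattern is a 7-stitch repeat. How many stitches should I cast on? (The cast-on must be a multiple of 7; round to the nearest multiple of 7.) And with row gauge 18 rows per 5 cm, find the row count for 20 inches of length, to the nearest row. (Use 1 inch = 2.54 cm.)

Cast on 231 stitches; work 183 rows.

Finished = 29 + 1 = 30 inches.
30 inches × 2.54 = 76.20 cm.
15/5 = 3 sts per cm; 76.20 × 3 = 228.60 sts.
Nearest multiple of 7 → 231.
20 inches = 50.80 cm; × 3.6 = 182.88 → 183 rows.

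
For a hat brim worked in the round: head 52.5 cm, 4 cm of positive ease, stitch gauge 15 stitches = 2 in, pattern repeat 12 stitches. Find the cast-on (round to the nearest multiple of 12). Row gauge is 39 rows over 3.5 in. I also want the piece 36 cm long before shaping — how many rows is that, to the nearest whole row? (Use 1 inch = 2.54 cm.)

Cast on 168 stitches; work 158 rows.

Finished = 52.5 + 4 = 56.5 cm.
56.5 cm × 1/2.54 = 22.24 inches.
15/2 = 7.5 sts per in; 22.24 × 7.5 = 166.83 sts.
Nearest multiple of 12 → 168.
36 cm = 14.17 inches; × 11.143 = 157.93 → 158 rows.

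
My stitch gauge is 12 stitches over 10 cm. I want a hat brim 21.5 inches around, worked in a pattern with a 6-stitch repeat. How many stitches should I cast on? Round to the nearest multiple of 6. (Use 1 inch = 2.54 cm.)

21.5 in = 21.5 × 2.54 = 54.61 cm.
12 / 10 = 1.2 sts/cm.
54.61 × 1.2 = 65.53 sts.
→ 66.

CO 66 sts.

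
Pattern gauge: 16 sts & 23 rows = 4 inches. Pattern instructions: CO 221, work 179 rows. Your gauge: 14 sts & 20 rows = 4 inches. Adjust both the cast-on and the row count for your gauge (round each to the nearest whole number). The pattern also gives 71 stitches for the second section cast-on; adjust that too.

Cast on 193 stitches; work 156 rows; second section cast-on 62 stitches.

Stitches: 221 × 14/16 = 193.38 → 193.
Rows: 179 × 20/23 = 155.65 → 156.
second section cast-on: 71 × 14/16 = 62.12 → 62.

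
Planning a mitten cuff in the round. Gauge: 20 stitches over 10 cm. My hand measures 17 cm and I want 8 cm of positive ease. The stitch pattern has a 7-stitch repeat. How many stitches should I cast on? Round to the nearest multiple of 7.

Finished = 17 + 8 = 25 cm.
20 / 10 = 2 sts/cm.
25 × 2 = 50.00 sts.
Nearest multiple of 7: 49.

Cast on 49 stitches.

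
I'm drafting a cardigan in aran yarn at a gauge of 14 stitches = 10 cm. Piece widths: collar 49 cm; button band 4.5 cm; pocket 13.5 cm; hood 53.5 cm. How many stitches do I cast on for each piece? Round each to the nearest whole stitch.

collar 69; button band 6; pocket 19; hood 75.

Rate = 14/10 = 1.4 sts per cm.
collar: 49 × 1.4 = 68.60 → 69.
button band: 4.5 × 1.4 = 6.30 → 6.
pocket: 13.5 × 1.4 = 18.90 → 19.
hood: 53.5 × 1.4 = 74.90 → 75.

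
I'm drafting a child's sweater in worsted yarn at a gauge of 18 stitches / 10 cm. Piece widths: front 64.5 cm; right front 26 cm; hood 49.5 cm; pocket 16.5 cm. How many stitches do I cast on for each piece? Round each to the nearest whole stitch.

Rate = 18/10 = 1.8 sts per cm.
front: 64.5 × 1.8 = 116.10 → 116.
right front: 26 × 1.8 = 46.80 → 47.
hood: 49.5 × 1.8 = 89.10 → 89.
pocket: 16.5 × 1.8 = 29.70 → 30.

front 116; right front 47; hood 89; pocket 30.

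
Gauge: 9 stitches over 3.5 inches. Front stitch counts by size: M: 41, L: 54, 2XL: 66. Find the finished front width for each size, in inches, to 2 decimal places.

M 15.94 inches; L 21.00 inches; 2XL 25.67 inches.

9/3.5 = 2.571 sts per in.
M: 41 / 2.571 = 15.944 → 15.94 in.
L: 54 / 2.571 = 21.000 → 21.00 in.
2XL: 66 / 2.571 = 25.667 → 25.67 in.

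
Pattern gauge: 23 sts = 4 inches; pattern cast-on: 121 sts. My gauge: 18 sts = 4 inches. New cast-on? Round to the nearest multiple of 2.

Cast on 94 stitches.

Scale factor = 18 / 23 = 0.783.
121 × 18 / 23 = 94.70 sts.
→ 94 sts.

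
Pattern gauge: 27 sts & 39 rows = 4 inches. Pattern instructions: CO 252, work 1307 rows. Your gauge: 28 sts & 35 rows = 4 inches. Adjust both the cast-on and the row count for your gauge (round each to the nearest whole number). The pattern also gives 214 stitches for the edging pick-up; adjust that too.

Stitches: 252 × 28/27 = 261.33 → 261.
Rows: 1307 × 35/39 = 1172.95 → 1173.
edging pick-up: 214 × 28/27 = 221.93 → 222.

Cast on 261 stitches; work 1173 rows; edging pick-up 222 stitches.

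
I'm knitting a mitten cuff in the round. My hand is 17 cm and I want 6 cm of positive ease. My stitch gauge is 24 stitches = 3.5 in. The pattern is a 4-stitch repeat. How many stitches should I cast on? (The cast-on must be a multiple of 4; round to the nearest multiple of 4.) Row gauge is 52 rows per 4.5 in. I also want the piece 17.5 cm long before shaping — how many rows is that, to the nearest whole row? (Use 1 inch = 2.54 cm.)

Cast on 64 stitches; work 80 rows.

Finished = 17 + 6 = 23 cm.
23 cm × 1/2.54 = 9.06 inches.
24/3.5 = 6.857 sts per in; 9.06 × 6.857 = 62.09 sts.
Nearest multiple of 4 → 64.
17.5 cm = 6.89 inches; × 11.556 = 79.62 → 80 rows.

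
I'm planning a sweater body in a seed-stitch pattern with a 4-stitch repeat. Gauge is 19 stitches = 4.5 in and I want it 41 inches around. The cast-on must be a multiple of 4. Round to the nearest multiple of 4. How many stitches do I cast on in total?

19 / 4.5 = 4.222 sts per inch.
41 × 4.222 = 173.11 sts.
Nearest multiple of 4: 172.

Cast on 172 stitches.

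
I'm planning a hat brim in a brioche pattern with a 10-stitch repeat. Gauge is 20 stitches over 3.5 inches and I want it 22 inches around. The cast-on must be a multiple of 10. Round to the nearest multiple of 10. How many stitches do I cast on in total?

130 stitches.

20 / 3.5 = 5.714 sts per inch.
22 × 5.714 = 125.71 sts.
Nearest multiple of 10: 130.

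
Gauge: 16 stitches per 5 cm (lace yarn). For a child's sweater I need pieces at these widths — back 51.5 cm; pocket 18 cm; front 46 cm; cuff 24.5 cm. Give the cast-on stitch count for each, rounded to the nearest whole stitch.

back 165; pocket 58; front 147; cuff 78.

Rate = 16/5 = 3.2 sts per cm.
back: 51.5 × 3.2 = 164.80 → 165.
pocket: 18 × 3.2 = 57.60 → 58.
front: 46 × 3.2 = 147.20 → 147.
cuff: 24.5 × 3.2 = 78.40 → 78.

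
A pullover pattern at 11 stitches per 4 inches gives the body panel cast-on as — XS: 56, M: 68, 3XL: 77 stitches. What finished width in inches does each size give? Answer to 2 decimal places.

11/4 = 2.75 sts per in.
XS: 56 / 2.75 = 20.364 → 20.36 in.
M: 68 / 2.75 = 24.727 → 24.73 in.
3XL: 77 / 2.75 = 28.000 → 28.00 in.

XS 20.36 inches; M 24.73 inches; 3XL 28.00 inches.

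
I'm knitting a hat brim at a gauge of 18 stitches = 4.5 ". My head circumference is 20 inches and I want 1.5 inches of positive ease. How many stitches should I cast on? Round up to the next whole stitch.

Cast on 86 stitches.

Finished = 20 + 1.5 = 21.5 in.
18 / 4.5 = 4 sts per inch.
21.50 × 4 = 86.00 sts.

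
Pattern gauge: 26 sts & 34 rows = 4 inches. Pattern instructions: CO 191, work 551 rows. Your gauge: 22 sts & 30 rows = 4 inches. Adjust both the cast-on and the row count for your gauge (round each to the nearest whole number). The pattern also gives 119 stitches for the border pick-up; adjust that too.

Stitches: 191 × 22/26 = 161.62 → 162.
Rows: 551 × 30/34 = 486.18 → 486.
border pick-up: 119 × 22/26 = 100.69 → 101.

Cast on 162 stitches; work 486 rows; border pick-up 101 stitches.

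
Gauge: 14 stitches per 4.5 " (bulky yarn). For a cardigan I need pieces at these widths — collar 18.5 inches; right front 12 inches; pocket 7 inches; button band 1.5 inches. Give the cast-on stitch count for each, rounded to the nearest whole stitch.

Rate = 14/4.5 = 3.111 sts per in.
collar: 18.5 × 3.111 = 57.56 → 58.
right front: 12 × 3.111 = 37.33 → 37.
pocket: 7 × 3.111 = 21.78 → 22.
button band: 1.5 × 3.111 = 4.67 → 5.

collar 58; right front 37; pocket 22; button band 5.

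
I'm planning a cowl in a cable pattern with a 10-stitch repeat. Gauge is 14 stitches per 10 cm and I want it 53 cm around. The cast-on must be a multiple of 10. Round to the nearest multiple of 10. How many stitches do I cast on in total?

14 / 10 = 1.4 sts per cm.
53 × 1.4 = 74.20 sts.
Nearest multiple of 10: 70.

70 stitches.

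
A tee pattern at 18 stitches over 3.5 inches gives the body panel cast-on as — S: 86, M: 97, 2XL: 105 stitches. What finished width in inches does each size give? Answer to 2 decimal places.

18/3.5 = 5.143 sts per in.
S: 86 / 5.143 = 16.722 → 16.72 in.
M: 97 / 5.143 = 18.861 → 18.86 in.
2XL: 105 / 5.143 = 20.417 → 20.42 in.

S 16.72 inches; M 18.86 inches; 2XL 20.42 inches.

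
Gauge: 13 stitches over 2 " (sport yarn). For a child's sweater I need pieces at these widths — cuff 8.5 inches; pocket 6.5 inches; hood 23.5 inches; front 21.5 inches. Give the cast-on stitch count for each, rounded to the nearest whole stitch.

Rate = 13/2 = 6.5 sts per in.
cuff: 8.5 × 6.5 = 55.25 → 55.
pocket: 6.5 × 6.5 = 42.25 → 42.
hood: 23.5 × 6.5 = 152.75 → 153.
front: 21.5 × 6.5 = 139.75 → 140.

cuff 55; pocket 42; hood 153; front 140.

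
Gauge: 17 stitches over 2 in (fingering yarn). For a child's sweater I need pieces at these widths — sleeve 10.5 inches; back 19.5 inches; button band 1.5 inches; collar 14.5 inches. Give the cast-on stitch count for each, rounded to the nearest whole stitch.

Rate = 17/2 = 8.5 sts per in.
sleeve: 10.5 × 8.5 = 89.25 → 89.
back: 19.5 × 8.5 = 165.75 → 166.
button band: 1.5 × 8.5 = 12.75 → 13.
collar: 14.5 × 8.5 = 123.25 → 123.

sleeve 89; back 166; button band 13; collar 123.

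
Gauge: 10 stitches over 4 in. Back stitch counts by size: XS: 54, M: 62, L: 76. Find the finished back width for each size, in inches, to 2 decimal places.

10/4 = 2.5 sts per in.
XS: 54 / 2.5 = 21.600 → 21.60 in.
M: 62 / 2.5 = 24.800 → 24.80 in.
L: 76 / 2.5 = 30.400 → 30.40 in.

XS 21.60 inches; M 24.80 inches; L 30.40 inches.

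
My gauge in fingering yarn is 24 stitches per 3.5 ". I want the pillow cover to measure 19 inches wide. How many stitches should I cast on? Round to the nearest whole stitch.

Cast on 130 stitches.

24 stitches / 3.5 in = 6.857 stitches per inch.
19 × 6.857 = 130.29 stitches.
Round to nearest → 130.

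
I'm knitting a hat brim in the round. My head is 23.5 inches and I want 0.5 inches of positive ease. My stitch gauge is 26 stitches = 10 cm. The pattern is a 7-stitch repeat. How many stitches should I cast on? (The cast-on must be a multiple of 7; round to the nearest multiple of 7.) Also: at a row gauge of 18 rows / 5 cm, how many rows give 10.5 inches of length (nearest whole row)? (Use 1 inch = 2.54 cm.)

Finished = 23.5 + 0.5 = 24 inches.
24 inches × 2.54 = 60.96 cm.
26/10 = 2.6 sts per cm; 60.96 × 2.6 = 158.50 sts.
Nearest multiple of 7 → 161.
10.5 inches = 26.67 cm; × 3.6 = 96.01 → 96 rows.

Cast on 161 stitches; work 96 rows.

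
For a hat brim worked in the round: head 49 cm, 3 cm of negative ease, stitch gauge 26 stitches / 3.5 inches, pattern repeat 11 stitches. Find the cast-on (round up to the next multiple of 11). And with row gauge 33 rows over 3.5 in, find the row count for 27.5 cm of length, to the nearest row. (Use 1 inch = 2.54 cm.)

Finished = 49 − 3 = 46 cm.
46 cm × 1/2.54 = 18.11 inches.
26/3.5 = 7.429 sts per in; 18.11 × 7.429 = 134.53 sts.
Next multiple of 11 → 143.
27.5 cm = 10.83 inches; × 9.429 = 102.08 → 102 rows.

Cast on 143 stitches; work 102 rows.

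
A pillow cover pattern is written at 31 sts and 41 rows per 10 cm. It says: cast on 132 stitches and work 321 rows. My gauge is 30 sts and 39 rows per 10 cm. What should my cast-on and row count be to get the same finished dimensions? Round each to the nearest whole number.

Stitches: 132 × 30/31 = 127.74 → 128.
Rows: 321 × 39/41 = 305.34 → 305.

Cast on 128 stitches; work 305 rows.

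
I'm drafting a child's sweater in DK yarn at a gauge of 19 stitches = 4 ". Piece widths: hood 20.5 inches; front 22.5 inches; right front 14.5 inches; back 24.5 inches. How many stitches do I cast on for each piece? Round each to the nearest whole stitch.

Rate = 19/4 = 4.75 sts per in.
hood: 20.5 × 4.75 = 97.38 → 97.
front: 22.5 × 4.75 = 106.88 → 107.
right front: 14.5 × 4.75 = 68.88 → 69.
back: 24.5 × 4.75 = 116.38 → 116.

hood 97; front 107; right front 69; back 116.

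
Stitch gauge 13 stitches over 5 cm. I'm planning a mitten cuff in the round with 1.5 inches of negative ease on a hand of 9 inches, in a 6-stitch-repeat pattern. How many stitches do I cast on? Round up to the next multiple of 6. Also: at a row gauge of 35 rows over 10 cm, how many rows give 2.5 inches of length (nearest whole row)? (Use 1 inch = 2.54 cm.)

Cast on 54 stitches; work 22 rows.

Finished = 9 − 1.5 = 7.5 inches.
7.5 inches × 2.54 = 19.05 cm.
13/5 = 2.6 sts per cm; 19.05 × 2.6 = 49.53 sts.
Next multiple of 6 → 54.
2.5 inches = 6.35 cm; × 3.5 = 22.23 → 22 rows.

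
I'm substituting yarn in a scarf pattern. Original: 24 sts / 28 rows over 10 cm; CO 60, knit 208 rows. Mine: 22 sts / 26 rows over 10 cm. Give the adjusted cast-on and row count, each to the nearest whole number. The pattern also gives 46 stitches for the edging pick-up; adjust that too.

Stitches: 60 × 22/24 = 55.00 → 55.
Rows: 208 × 26/28 = 193.14 → 193.
edging pick-up: 46 × 22/24 = 42.17 → 42.

Cast on 55 stitches; work 193 rows; edging pick-up 42 stitches.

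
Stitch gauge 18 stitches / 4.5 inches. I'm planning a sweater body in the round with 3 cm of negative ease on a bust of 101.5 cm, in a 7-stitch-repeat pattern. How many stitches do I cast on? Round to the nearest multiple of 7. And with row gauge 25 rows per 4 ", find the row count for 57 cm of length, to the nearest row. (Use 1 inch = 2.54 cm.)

Cast on 154 stitches; work 140 rows.

Finished = 101.5 − 3 = 98.5 cm.
98.5 cm × 1/2.54 = 38.78 inches.
18/4.5 = 4 sts per in; 38.78 × 4 = 155.12 sts.
Nearest multiple of 7 → 154.
57 cm = 22.44 inches; × 6.25 = 140.26 → 140 rows.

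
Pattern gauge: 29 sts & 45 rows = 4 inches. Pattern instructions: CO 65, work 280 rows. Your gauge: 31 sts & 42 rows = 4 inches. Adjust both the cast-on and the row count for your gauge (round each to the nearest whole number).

Stitches: 65 × 31/29 = 69.48 → 69.
Rows: 280 × 42/45 = 261.33 → 261.

Cast on 69 stitches; work 261 rows.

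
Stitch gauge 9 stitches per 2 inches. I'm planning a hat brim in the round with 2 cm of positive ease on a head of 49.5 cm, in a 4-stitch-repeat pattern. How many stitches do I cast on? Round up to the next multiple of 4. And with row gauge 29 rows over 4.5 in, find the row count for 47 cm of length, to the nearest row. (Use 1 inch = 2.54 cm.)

Cast on 92 stitches; work 119 rows.

Finished = 49.5 + 2 = 51.5 cm.
51.5 cm × 1/2.54 = 20.28 inches.
9/2 = 4.5 sts per in; 20.28 × 4.5 = 91.24 sts.
Next multiple of 4 → 92.
47 cm = 18.50 inches; × 6.444 = 119.25 → 119 rows.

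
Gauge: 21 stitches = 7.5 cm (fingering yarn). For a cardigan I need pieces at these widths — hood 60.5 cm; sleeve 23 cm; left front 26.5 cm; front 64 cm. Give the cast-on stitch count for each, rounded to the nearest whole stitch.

hood 169; sleeve 64; left front 74; front 179.

Rate = 21/7.5 = 2.8 sts per cm.
hood: 60.5 × 2.8 = 169.40 → 169.
sleeve: 23 × 2.8 = 64.40 → 64.
left front: 26.5 × 2.8 = 74.20 → 74.
front: 64 × 2.8 = 179.20 → 179.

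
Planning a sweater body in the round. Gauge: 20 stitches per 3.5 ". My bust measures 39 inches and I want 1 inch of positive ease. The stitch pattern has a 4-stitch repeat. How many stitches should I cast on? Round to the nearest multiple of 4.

228 stitches.

Finished = 39 + 1 = 40 inches.
20 / 3.5 = 5.714 sts/in.
40 × 5.714 = 228.57 sts.
Nearest multiple of 4: 228.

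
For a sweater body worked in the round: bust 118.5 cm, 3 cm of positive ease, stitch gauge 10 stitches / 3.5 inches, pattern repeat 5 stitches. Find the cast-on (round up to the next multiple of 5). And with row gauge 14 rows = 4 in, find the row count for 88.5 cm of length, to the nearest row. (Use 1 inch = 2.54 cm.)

Cast on 140 stitches; work 122 rows.

Finished = 118.5 + 3 = 121.5 cm.
121.5 cm × 1/2.54 = 47.83 inches.
10/3.5 = 2.857 sts per in; 47.83 × 2.857 = 136.67 sts.
Next multiple of 5 → 140.
88.5 cm = 34.84 inches; × 3.5 = 121.95 → 122 rows.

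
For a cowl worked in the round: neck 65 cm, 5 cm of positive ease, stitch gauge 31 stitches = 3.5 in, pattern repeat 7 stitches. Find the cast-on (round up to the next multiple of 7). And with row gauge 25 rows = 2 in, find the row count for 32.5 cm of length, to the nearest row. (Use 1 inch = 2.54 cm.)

Finished = 65 + 5 = 70 cm.
70 cm × 1/2.54 = 27.56 inches.
31/3.5 = 8.857 sts per in; 27.56 × 8.857 = 244.09 sts.
Next multiple of 7 → 245.
32.5 cm = 12.80 inches; × 12.5 = 159.94 → 160 rows.

Cast on 245 stitches; work 160 rows.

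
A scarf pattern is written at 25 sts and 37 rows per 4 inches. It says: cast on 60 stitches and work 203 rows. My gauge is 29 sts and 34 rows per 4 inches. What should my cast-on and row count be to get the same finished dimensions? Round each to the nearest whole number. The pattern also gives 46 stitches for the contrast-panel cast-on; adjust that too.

Cast on 70 stitches; work 187 rows; contrast-panel cast-on 53 stitches.

Stitches: 60 × 29/25 = 69.60 → 70.
Rows: 203 × 34/37 = 186.54 → 187.
contrast-panel cast-on: 46 × 29/25 = 53.36 → 53.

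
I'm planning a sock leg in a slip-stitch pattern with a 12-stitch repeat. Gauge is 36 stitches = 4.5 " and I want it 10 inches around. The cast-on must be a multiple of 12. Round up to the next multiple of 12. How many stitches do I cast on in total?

36 / 4.5 = 8 sts per inch.
10 × 8 = 80.00 sts.
Next multiple of 12: 84.

84 stitches.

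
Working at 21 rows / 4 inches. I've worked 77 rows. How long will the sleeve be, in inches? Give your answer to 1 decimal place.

14.7 inches.

21 rows / 4 inch = 5.25 rows per inch.
77 / 5.25 = 14.67 inches.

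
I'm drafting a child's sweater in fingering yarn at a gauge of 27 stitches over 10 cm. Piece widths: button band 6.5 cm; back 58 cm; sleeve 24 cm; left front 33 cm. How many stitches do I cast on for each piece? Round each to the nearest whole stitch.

Rate = 27/10 = 2.7 sts per cm.
button band: 6.5 × 2.7 = 17.55 → 18.
back: 58 × 2.7 = 156.60 → 157.
sleeve: 24 × 2.7 = 64.80 → 65.
left front: 33 × 2.7 = 89.10 → 89.

button band 18; back 157; sleeve 65; left front 89.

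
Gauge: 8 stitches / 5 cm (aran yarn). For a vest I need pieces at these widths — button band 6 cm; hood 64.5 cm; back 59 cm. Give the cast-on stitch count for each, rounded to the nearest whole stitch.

Rate = 8/5 = 1.6 sts per cm.
button band: 6 × 1.6 = 9.60 → 10.
hood: 64.5 × 1.6 = 103.20 → 103.
back: 59 × 1.6 = 94.40 → 94.

button band 10; hood 103; back 94.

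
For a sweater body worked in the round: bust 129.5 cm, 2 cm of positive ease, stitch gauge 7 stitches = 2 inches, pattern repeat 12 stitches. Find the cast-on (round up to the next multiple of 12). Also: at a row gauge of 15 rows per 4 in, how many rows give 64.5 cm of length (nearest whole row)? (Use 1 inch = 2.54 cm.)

Cast on 192 stitches; work 95 rows.

Finished = 129.5 + 2 = 131.5 cm.
131.5 cm × 1/2.54 = 51.77 inches.
7/2 = 3.5 sts per in; 51.77 × 3.5 = 181.20 sts.
Next multiple of 12 → 192.
64.5 cm = 25.39 inches; × 3.75 = 95.23 → 95 rows.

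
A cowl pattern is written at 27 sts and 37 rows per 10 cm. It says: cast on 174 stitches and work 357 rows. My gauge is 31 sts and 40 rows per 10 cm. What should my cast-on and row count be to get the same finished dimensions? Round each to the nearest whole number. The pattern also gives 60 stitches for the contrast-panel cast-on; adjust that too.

Stitches: 174 × 31/27 = 199.78 → 200.
Rows: 357 × 40/37 = 385.95 → 386.
contrast-panel cast-on: 60 × 31/27 = 68.89 → 69.

Cast on 200 stitches; work 386 rows; contrast-panel cast-on 69 stitches.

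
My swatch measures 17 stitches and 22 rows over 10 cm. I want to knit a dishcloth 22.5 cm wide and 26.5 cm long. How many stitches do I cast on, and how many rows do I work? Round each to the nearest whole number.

Cast on 38 stitches and work 58 rows.

Stitch gauge = 17/10 = 1.7 sts/cm; 22.5 × 1.7 = 38.25 → 38 sts.
Row gauge = 22/10 = 2.2 rows/cm; 26.5 × 2.2 = 58.30 → 58 rows.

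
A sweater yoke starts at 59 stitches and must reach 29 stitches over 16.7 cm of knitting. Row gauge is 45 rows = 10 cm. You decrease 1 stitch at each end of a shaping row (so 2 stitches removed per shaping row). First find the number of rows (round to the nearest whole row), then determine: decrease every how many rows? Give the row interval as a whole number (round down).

Decrease every 5th row.

Rows = 16.7 × 4.5 = 75.1 → 75 rows.
Stitches to remove: 30 → 15 shaping rows (at 2 st each).
75 / 15 = 5.00 → every 5 rows.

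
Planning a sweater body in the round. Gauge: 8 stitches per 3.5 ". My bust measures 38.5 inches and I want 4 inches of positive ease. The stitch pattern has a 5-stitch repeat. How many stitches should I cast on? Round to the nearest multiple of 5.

95 stitches.

Finished = 38.5 + 4 = 42.5 inches.
8 / 3.5 = 2.286 sts/in.
42.5 × 2.286 = 97.14 sts.
Nearest multiple of 5: 95.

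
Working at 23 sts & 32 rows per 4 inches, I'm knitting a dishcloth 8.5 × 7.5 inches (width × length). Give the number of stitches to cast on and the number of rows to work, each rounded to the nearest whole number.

Stitch gauge = 23/4 = 5.75 sts/in; 8.5 × 5.75 = 48.88 → 49 sts.
Row gauge = 32/4 = 8 rows/in; 7.5 × 8 = 60.00 → 60 rows.

Cast on 49 stitches and work 60 rows.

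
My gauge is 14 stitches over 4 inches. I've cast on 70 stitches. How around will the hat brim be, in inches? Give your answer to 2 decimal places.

14 stitches / 4 inch = 3.5 stitches per inch.
70 / 3.5 = 20.000 inches.

20.00 inches.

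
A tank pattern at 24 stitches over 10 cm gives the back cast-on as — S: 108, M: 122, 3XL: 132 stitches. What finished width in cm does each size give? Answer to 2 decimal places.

24/10 = 2.4 sts per cm.
S: 108 / 2.4 = 45.000 → 45.00 cm.
M: 122 / 2.4 = 50.833 → 50.83 cm.
3XL: 132 / 2.4 = 55.000 → 55.00 cm.

S 45.00 cm; M 50.83 cm; 3XL 55.00 cm.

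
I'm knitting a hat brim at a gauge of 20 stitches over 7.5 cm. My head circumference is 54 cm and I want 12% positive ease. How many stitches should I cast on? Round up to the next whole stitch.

Finished = 54 × 1.12 = 60.48 cm.
20 / 7.5 = 2.667 sts per cm.
60.48 × 2.667 = 161.28 sts.
→ 162 sts.

Cast on 162 stitches.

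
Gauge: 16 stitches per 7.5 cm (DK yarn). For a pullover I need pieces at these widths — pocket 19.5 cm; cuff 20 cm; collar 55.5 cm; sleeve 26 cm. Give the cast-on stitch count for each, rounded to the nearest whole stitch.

pocket 42; cuff 43; collar 118; sleeve 55.

Rate = 16/7.5 = 2.133 sts per cm.
pocket: 19.5 × 2.133 = 41.60 → 42.
cuff: 20 × 2.133 = 42.67 → 43.
collar: 55.5 × 2.133 = 118.40 → 118.
sleeve: 26 × 2.133 = 55.47 → 55.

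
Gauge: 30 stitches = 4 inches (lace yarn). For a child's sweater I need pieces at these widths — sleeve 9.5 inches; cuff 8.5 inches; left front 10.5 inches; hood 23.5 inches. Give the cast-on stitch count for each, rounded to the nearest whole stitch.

Rate = 30/4 = 7.5 sts per in.
sleeve: 9.5 × 7.5 = 71.25 → 71.
cuff: 8.5 × 7.5 = 63.75 → 64.
left front: 10.5 × 7.5 = 78.75 → 79.
hood: 23.5 × 7.5 = 176.25 → 176.

sleeve 71; cuff 64; left front 79; hood 176.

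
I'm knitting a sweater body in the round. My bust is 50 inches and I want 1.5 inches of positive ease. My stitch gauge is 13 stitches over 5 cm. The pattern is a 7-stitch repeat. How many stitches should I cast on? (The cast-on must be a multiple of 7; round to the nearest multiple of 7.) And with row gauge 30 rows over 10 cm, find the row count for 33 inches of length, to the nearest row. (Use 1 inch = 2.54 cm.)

Cast on 343 stitches; work 251 rows.

Finished = 50 + 1.5 = 51.5 inches.
51.5 inches × 2.54 = 130.81 cm.
13/5 = 2.6 sts per cm; 130.81 × 2.6 = 340.11 sts.
Nearest multiple of 7 → 343.
33 inches = 83.82 cm; × 3 = 251.46 → 251 rows.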